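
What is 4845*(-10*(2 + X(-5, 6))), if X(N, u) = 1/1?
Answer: -145350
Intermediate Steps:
X(N, u) = 1
4845*(-10*(2 + X(-5, 6))) = 4845*(-10*(2 + 1)) = 4845*(-10*3) = 4845*(-30) = -145350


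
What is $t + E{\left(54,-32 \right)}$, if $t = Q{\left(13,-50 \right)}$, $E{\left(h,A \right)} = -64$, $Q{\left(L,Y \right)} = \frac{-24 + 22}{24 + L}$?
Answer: $- \frac{2370}{37} \approx -64.054$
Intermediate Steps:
$Q{\left(L,Y \right)} = - \frac{2}{24 + L}$
$t = - \frac{2}{37}$ ($t = - \frac{2}{24 + 13} = - \frac{2}{37} \approx -0.054054$)
$t + E{\left(54,-32 \right)} = - \frac{2}{37} - 64 = - \frac{2370}{37}$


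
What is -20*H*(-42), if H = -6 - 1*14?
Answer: -16800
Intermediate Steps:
H = -20 (H = -6 - 14 = -20)
-20*H*(-42) = -20*(-20)*(-42) = 400*(-42) = -16800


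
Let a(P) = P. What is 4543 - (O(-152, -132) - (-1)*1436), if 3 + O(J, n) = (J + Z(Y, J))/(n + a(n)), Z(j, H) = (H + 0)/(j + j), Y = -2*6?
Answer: 2462683/792 ≈ 3109.4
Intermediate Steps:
Y = -12
Z(j, H) = H/(2*j) (Z(j, H) = H/((2*j)) = H*(1/(2*j)) = H/(2*j))
O(J, n) = -3 + 23*J/(48*n) (O(J, n) = -3 + (J + (½)*J/(-12))/(n + n) = -3 + (J + (½)*J*(-1/12))/((2*n)) = -3 + (J - J/24)*(1/(2*n)) = -3 + (23*J/24)*(1/(2*n)) = -3 + 23*J/(48*n))
4543 - (O(-152, -132) - (-1)*1436) = 4543 - ((-3 + (23/48)*(-152)/(-132)) - (-1)*1436) = 4543 - ((-3 + (23/48)*(-152)*(-1/132)) - 1*(-1436)) = 4543 - ((-3 + 437/792) + 1436) = 4543 - (-1939/792 + 1436) = 4543 - 1*1135373/792 = 4543 - 1135373/792 = 2462683/792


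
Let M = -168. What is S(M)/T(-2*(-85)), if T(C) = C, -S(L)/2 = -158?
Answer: 158/85 ≈ 1.8588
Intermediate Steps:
S(L) = 316 (S(L) = -2*(-158) = 316)
S(M)/T(-2*(-85)) = 316/((-2*(-85))) = 316/170 = 316*(1/170) = 158/85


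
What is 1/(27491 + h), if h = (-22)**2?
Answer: 1/27975 ≈ 3.5746e-5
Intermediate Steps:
h = 484
1/(27491 + h) = 1/(27491 + 484) = 1/27975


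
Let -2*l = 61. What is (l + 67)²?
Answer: 5329/4 ≈ 1332.3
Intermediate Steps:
l = -61/2 (l = -½*61 = -61/2 ≈ -30.500)
(l + 67)² = (-61/2 + 67)² = (73/2)² = 5329/4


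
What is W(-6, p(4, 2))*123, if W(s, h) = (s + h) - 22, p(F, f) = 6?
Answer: -2706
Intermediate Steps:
W(s, h) = -22 + h + s (W(s, h) = (h + s) - 22 = -22 + h + s)
W(-6, p(4, 2))*123 = (-22 + 6 - 6)*123 = -22*123 = -2706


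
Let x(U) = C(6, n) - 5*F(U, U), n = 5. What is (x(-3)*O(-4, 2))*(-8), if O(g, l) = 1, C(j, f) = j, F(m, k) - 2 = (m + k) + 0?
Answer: -208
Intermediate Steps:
F(m, k) = 2 + k + m (F(m, k) = 2 + ((m + k) + 0) = 2 + ((k + m) + 0) = 2 + (k + m) = 2 + k + m)
x(U) = -4 - 10*U (x(U) = 6 - 5*(2 + U + U) = 6 - 5*(2 + 2*U) = 6 + (-10 - 10*U) = -4 - 10*U)
(x(-3)*O(-4, 2))*(-8) = ((-4 - 10*(-3))*1)*(-8) = ((-4 + 30)*1)*(-8) = (26*1)*(-8) = 26*(-8) = -208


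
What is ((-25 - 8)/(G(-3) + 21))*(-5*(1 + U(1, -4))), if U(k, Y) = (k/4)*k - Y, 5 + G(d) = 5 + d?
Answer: 385/8 ≈ 48.125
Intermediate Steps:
G(d) = d (G(d) = -5 + (5 + d) = d)
U(k, Y) = -Y + k²/4 (U(k, Y) = (k*(¼))*k - Y = (k/4)*k - Y = k²/4 - Y = -Y + k²/4)
((-25 - 8)/(G(-3) + 21))*(-5*(1 + U(1, -4))) = ((-25 - 8)/(-3 + 21))*(-5*(1 + (-1*(-4) + (¼)*1²))) = (-33/18)*(-5*(1 + (4 + (¼)*1))) = (-33*1/18)*(-5*(1 + (4 + ¼))) = -(-55)*(1 + 17/4)/6 = -(-55)*21/(6*4) = -11/6*(-105/4) = 385/8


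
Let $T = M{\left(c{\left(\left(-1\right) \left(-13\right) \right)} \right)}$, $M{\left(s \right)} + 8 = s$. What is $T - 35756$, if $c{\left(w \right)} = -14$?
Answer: $-35778$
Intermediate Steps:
$M{\left(s \right)} = -8 + s$
$T = -22$ ($T = -8 - 14 = -22$)
$T - 35756 = -22 - 35756 = -35778$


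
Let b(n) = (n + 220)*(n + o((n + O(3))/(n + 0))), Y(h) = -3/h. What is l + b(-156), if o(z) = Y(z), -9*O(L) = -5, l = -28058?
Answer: -53490326/1399 ≈ -38235.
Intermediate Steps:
O(L) = 5/9 (O(L) = -⅑*(-5) = 5/9)
o(z) = -3/z
b(n) = (220 + n)*(n - 3*n/(5/9 + n)) (b(n) = (n + 220)*(n - 3*(n + 0)/(n + 5/9)) = (220 + n)*(n - 3*n/(5/9 + n)))
l + b(-156) = -28058 - 156*(-4840 + 9*(-156)² + 1958*(-156))/(5 + 9*(-156)) = -28058 - 156*(-4840 + 9*24336 - 305448)/(5 - 1404) = -28058 - 156*(-4840 + 219024 - 305448)/(-1399) = -28058 - 156*(-1/1399)*(-91264) = -28058 - 14237184/1399 = -53490326/1399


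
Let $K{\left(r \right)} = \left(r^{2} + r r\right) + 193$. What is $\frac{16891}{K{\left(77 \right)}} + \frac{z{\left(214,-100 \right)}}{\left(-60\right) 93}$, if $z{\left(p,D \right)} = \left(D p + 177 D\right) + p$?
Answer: $\frac{31270387}{3735810} \approx 8.3704$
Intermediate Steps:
$K{\left(r \right)} = 193 + 2 r^{2}$ ($K{\left(r \right)} = \left(r^{2} + r^{2}\right) + 193 = 2 r^{2} + 193 = 193 + 2 r^{2}$)
$z{\left(p,D \right)} = p + 177 D + D p$ ($z{\left(p,D \right)} = \left(177 D + D p\right) + p = p + 177 D + D p$)
$\frac{16891}{K{\left(77 \right)}} + \frac{z{\left(214,-100 \right)}}{\left(-60\right) 93} = \frac{16891}{193 + 2 \cdot 77^{2}} + \frac{214 + 177 \left(-100\right) - 21400}{\left(-60\right) 93} = \frac{16891}{193 + 2 \cdot 5929} + \frac{214 - 17700 - 21400}{-5580} = \frac{16891}{193 + 11858} - - \frac{6481}{930} = \frac{16891}{12051} + \frac{6481}{930} = \frac{31270387}{3735810}$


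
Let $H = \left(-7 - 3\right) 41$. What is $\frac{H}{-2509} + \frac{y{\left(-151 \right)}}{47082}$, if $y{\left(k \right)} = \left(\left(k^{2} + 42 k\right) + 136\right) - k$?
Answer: $\frac{10219889}{19688123} \approx 0.51909$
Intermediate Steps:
$y{\left(k \right)} = 136 + k^{2} + 41 k$ ($y{\left(k \right)} = \left(136 + k^{2} + 42 k\right) - k = 136 + k^{2} + 41 k$)
$H = -410$ ($H = \left(-10\right) 41 = -410$)
$\frac{H}{-2509} + \frac{y{\left(-151 \right)}}{47082} = - \frac{410}{-2509} + \frac{136 + \left(-151\right)^{2} + 41 \left(-151\right)}{47082} = \left(-410\right) \left(- \frac{1}{2509}\right) + \left(136 + 22801 - 6191\right) \frac{1}{47082} = \frac{410}{2509} + 16746 \cdot \frac{1}{47082} = \frac{410}{2509} + \frac{2791}{7847} = \frac{10219889}{19688123}$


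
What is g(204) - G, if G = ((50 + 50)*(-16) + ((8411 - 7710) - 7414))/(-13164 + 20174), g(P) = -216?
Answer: -1505847/7010 ≈ -214.81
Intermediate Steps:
G = -8313/7010 (G = (100*(-16) + (701 - 7414))/7010 = (-1600 - 6713)*(1/7010) = -8313*1/7010 = -8313/7010 ≈ -1.1859)
g(204) - G = -216 - 1*(-8313/7010) = -216 + 8313/7010 = -1505847/7010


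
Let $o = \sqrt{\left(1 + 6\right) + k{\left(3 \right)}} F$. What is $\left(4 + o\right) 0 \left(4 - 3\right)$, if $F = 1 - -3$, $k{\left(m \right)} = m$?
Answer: $0$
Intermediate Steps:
$F = 4$ ($F = 1 + 3 = 4$)
$o = 4 \sqrt{10}$ ($o = \sqrt{\left(1 + 6\right) + 3} \cdot 4 = \sqrt{7 + 3} \cdot 4 = \sqrt{10} \cdot 4 = 4 \sqrt{10} \approx 12.649$)
$\left(4 + o\right) 0 \left(4 - 3\right) = \left(4 + 4 \sqrt{10}\right) 0 \left(4 - 3\right) = \left(4 + 4 \sqrt{10}\right) 0 \cdot 1 = \left(4 + 4 \sqrt{10}\right) 0 = 0$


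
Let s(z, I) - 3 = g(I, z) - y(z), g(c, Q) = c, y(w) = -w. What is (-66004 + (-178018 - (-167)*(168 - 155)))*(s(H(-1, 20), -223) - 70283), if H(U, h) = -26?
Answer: 17057509179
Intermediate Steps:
s(z, I) = 3 + I + z (s(z, I) = 3 + (I - (-1)*z) = 3 + (I + z) = 3 + I + z)
(-66004 + (-178018 - (-167)*(168 - 155)))*(s(H(-1, 20), -223) - 70283) = (-66004 + (-178018 - (-167)*(168 - 155)))*((3 - 223 - 26) - 70283) = (-66004 + (-178018 - (-167)*13))*(-246 - 70283) = (-66004 + (-178018 - 1*(-2171)))*(-70529) = (-66004 + (-178018 + 2171))*(-70529) = (-66004 - 175847)*(-70529) = -241851*(-70529) = 17057509179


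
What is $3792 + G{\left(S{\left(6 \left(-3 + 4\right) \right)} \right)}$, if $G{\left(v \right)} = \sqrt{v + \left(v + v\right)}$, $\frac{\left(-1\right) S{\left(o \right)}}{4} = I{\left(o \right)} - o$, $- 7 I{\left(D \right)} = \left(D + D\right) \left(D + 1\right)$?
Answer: $3792 + 6 \sqrt{6} \approx 3806.7$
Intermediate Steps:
$I{\left(D \right)} = - \frac{2 D \left(1 + D\right)}{7}$ ($I{\left(D \right)} = - \frac{\left(D + D\right) \left(D + 1\right)}{7} = - \frac{2 D \left(1 + D\right)}{7}$)
$S{\left(o \right)} = 4 o + \frac{8 o \left(1 + o\right)}{7}$ ($S{\left(o \right)} = - 4 \left(- \frac{2 o \left(1 + o\right)}{7} - o\right) = - 4 \left(- o - \frac{2 o \left(1 + o\right)}{7}\right) = 4 o + \frac{8 o \left(1 + o\right)}{7}$)
$G{\left(v \right)} = \sqrt{3} \sqrt{v}$ ($G{\left(v \right)} = \sqrt{v + 2 v} = \sqrt{3 v} = \sqrt{3} \sqrt{v}$)
$3792 + G{\left(S{\left(6 \left(-3 + 4\right) \right)} \right)} = 3792 + \sqrt{3} \sqrt{\frac{4 \cdot 6 \left(-3 + 4\right) \left(9 + 2 \cdot 6 \left(-3 + 4\right)\right)}{7}} = 3792 + \sqrt{3} \sqrt{\frac{4 \cdot 6 \cdot 1 \left(9 + 2 \cdot 6 \cdot 1\right)}{7}} = 3792 + \sqrt{3} \sqrt{\frac{4}{7} \cdot 6 \left(9 + 2 \cdot 6\right)} = 3792 + \sqrt{3} \sqrt{\frac{4}{7} \cdot 6 \left(9 + 12\right)} = 3792 + \sqrt{3} \sqrt{\frac{4}{7} \cdot 6 \cdot 21} = 3792 + \sqrt{3} \sqrt{72} = 3792 + \sqrt{3} \cdot 6 \sqrt{2} = 3792 + 6 \sqrt{6}$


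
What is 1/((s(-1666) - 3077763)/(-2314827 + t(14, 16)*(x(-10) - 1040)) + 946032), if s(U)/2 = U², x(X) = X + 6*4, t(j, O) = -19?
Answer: 2295333/2171455995307 ≈ 1.0570e-6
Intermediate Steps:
x(X) = 24 + X (x(X) = X + 24 = 24 + X)
s(U) = 2*U²
1/((s(-1666) - 3077763)/(-2314827 + t(14, 16)*(x(-10) - 1040)) + 946032) = 1/((2*(-1666)² - 3077763)/(-2314827 - 19*((24 - 10) - 1040)) + 946032) = 1/((2*2775556 - 3077763)/(-2314827 - 19*(14 - 1040)) + 946032) = 1/((5551112 - 3077763)/(-2314827 - 19*(-1026)) + 946032) = 1/(2473349/(-2314827 + 19494) + 946032) = 1/(2473349/(-2295333) + 946032) = 1/(2473349*(-1/2295333) + 946032) = 1/(-2473349/2295333 + 946032) = 1/(2171455995307/2295333) = 2295333/2171455995307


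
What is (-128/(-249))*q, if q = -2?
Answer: -256/249 ≈ -1.0281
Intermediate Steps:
(-128/(-249))*q = -128/(-249)*(-2) = -128*(-1/249)*(-2) = (128/249)*(-2) = -256/249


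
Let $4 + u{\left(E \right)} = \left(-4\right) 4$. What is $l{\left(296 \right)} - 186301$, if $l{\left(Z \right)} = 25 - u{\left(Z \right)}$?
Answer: $-186256$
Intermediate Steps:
$u{\left(E \right)} = -20$ ($u{\left(E \right)} = -4 - 16 = -20$)
$l{\left(Z \right)} = 45$ ($l{\left(Z \right)} = 25 - -20 = 25 + 20 = 45$)
$l{\left(296 \right)} - 186301 = 45 - 186301 = -186256$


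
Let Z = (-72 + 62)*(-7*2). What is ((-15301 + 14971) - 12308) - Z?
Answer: -12778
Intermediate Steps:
Z = 140 (Z = -10*(-14) = 140)
((-15301 + 14971) - 12308) - Z = ((-15301 + 14971) - 12308) - 1*140 = (-330 - 12308) - 140 = -12638 - 140 = -12778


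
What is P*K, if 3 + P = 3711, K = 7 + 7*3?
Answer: 103824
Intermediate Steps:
K = 28 (K = 7 + 21 = 28)
P = 3708 (P = -3 + 3711 = 3708)
P*K = 3708*28 = 103824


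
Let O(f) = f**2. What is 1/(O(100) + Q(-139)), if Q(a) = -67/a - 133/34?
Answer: 4726/47243791 ≈ 0.00010003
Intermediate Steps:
Q(a) = -133/34 - 67/a (Q(a) = -67/a - 133*1/34 = -67/a - 133/34 = -133/34 - 67/a)
1/(O(100) + Q(-139)) = 1/(100**2 + (-133/34 - 67/(-139))) = 1/(10000 + (-133/34 - 67*(-1/139))) = 1/(10000 + (-133/34 + 67/139)) = 1/(10000 - 16209/4726) = 1/(47243791/4726) = 4726/47243791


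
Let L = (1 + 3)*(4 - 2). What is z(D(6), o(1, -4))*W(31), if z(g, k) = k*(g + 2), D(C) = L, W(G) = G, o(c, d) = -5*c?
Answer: -1550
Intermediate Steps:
L = 8 (L = 4*2 = 8)
D(C) = 8
z(g, k) = k*(2 + g)
z(D(6), o(1, -4))*W(31) = ((-5*1)*(2 + 8))*31 = -5*10*31 = -50*31 = -1550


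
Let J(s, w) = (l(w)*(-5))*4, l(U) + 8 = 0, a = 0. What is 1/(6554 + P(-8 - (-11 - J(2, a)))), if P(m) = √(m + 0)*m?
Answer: 6554/38624169 - 163*√163/38624169 ≈ 0.00011581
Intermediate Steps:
l(U) = -8 (l(U) = -8 + 0 = -8)
J(s, w) = 160 (J(s, w) = -8*(-5)*4 = 40*4 = 160)
P(m) = m^(3/2) (P(m) = √m*m = m^(3/2))
1/(6554 + P(-8 - (-11 - J(2, a)))) = 1/(6554 + (-8 - (-11 - 1*160))^(3/2)) = 1/(6554 + (-8 - (-11 - 160))^(3/2)) = 1/(6554 + (-8 - 1*(-171))^(3/2)) = 1/(6554 + (-8 + 171)^(3/2)) = 1/(6554 + 163^(3/2)) = 1/(6554 + 163*√163)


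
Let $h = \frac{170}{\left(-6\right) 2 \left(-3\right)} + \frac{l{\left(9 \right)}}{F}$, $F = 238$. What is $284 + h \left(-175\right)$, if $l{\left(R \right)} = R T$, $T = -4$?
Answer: $- \frac{157871}{306} \approx -515.92$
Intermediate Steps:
$l{\left(R \right)} = - 4 R$ ($l{\left(R \right)} = R \left(-4\right) = - 4 R$)
$h = \frac{9791}{2142}$ ($h = \frac{170}{\left(-6\right) 2 \left(-3\right)} + \frac{\left(-4\right) 9}{238} = \frac{170}{\left(-12\right) \left(-3\right)} - \frac{18}{119} = \frac{170}{36} - \frac{18}{119} = 170 \cdot \frac{1}{36} - \frac{18}{119} = \frac{85}{18} - \frac{18}{119} = \frac{9791}{2142} \approx 4.571$)
$284 + h \left(-175\right) = 284 + \frac{9791}{2142} \left(-175\right) = 284 - \frac{244775}{306} = - \frac{157871}{306}$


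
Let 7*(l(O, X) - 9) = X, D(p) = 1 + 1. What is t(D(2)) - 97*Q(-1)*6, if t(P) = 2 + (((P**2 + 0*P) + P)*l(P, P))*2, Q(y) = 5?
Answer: -19576/7 ≈ -2796.6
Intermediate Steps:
D(p) = 2
l(O, X) = 9 + X/7
t(P) = 2 + 2*(9 + P/7)*(P + P**2) (t(P) = 2 + (((P**2 + 0*P) + P)*(9 + P/7))*2 = 2 + (((P**2 + 0) + P)*(9 + P/7))*2 = 2 + ((P**2 + P)*(9 + P/7))*2 = 2 + ((P + P**2)*(9 + P/7))*2 = 2 + ((9 + P/7)*(P + P**2))*2 = 2 + 2*(9 + P/7)*(P + P**2))
t(D(2)) - 97*Q(-1)*6 = (2 + 18*2 + (2/7)*2**3 + (128/7)*2**2) - 485*6 = (2 + 36 + (2/7)*8 + (128/7)*4) - 97*30 = (2 + 36 + 16/7 + 512/7) - 2910 = 794/7 - 2910 = -19576/7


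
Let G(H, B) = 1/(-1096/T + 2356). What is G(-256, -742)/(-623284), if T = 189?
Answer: -189/276855273392 ≈ -6.8267e-10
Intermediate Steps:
G(H, B) = 189/444188 (G(H, B) = 1/(-1096/189 + 2356) = 1/(444188/189) = 189/444188)
G(-256, -742)/(-623284) = (189/444188)/(-623284) = (189/444188)*(-1/623284) = -189/276855273392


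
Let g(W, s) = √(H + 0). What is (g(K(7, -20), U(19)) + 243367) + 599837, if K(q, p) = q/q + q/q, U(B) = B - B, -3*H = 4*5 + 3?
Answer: 843204 + I*√69/3 ≈ 8.432e+5 + 2.7689*I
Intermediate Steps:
H = -23/3 (H = -(4*5 + 3)/3 = -(20 + 3)/3 = -⅓*23 = -23/3 ≈ -7.6667)
U(B) = 0
K(q, p) = 2 (K(q, p) = 1 + 1 = 2)
g(W, s) = I*√69/3 (g(W, s) = √(-23/3 + 0) = √(-23/3) = I*√69/3)
(g(K(7, -20), U(19)) + 243367) + 599837 = (I*√69/3 + 243367) + 599837 = (243367 + I*√69/3) + 599837 = 843204 + I*√69/3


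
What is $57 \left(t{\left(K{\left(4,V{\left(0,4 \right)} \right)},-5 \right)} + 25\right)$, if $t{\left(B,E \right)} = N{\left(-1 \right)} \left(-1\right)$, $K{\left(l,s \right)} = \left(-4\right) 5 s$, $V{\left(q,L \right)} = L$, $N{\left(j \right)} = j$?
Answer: $1482$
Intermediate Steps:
$K{\left(l,s \right)} = - 20 s$
$t{\left(B,E \right)} = 1$ ($t{\left(B,E \right)} = \left(-1\right) \left(-1\right) = 1$)
$57 \left(t{\left(K{\left(4,V{\left(0,4 \right)} \right)},-5 \right)} + 25\right) = 57 \left(1 + 25\right) = 57 \cdot 26 = 1482$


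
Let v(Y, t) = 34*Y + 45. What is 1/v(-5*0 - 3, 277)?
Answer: -1/57 ≈ -0.017544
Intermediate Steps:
v(Y, t) = 45 + 34*Y
1/v(-5*0 - 3, 277) = 1/(45 + 34*(-5*0 - 3)) = 1/(45 + 34*(0 - 3)) = 1/(45 + 34*(-3)) = 1/(45 - 102) = 1/(-57) = -1/57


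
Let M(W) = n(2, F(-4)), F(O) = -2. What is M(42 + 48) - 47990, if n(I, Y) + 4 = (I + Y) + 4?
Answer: -47990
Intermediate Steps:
n(I, Y) = I + Y (n(I, Y) = -4 + ((I + Y) + 4) = -4 + (4 + I + Y) = I + Y)
M(W) = 0 (M(W) = 2 - 2 = 0)
M(42 + 48) - 47990 = 0 - 47990 = -47990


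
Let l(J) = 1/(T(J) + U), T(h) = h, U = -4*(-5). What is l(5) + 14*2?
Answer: 701/25 ≈ 28.040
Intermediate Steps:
U = 20
l(J) = 1/(20 + J) (l(J) = 1/(J + 20) = 1/(20 + J))
l(5) + 14*2 = 1/(20 + 5) + 14*2 = 1/25 + 28 = 701/25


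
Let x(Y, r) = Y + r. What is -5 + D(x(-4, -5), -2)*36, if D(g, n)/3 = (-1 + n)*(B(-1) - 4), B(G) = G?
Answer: 1615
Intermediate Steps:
D(g, n) = 15 - 15*n (D(g, n) = 3*((-1 + n)*(-1 - 4)) = 3*((-1 + n)*(-5)) = 3*(5 - 5*n) = 15 - 15*n)
-5 + D(x(-4, -5), -2)*36 = -5 + (15 - 15*(-2))*36 = -5 + (15 + 30)*36 = -5 + 45*36 = -5 + 1620 = 1615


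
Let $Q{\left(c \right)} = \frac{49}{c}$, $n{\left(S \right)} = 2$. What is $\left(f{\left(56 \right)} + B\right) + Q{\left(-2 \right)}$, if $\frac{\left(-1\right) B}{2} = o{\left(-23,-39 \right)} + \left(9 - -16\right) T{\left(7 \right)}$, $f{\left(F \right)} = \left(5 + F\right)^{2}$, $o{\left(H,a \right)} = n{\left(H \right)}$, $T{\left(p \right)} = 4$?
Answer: $\frac{6985}{2} \approx 3492.5$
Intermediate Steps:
$o{\left(H,a \right)} = 2$
$B = -204$ ($B = - 2 \left(2 + \left(9 - -16\right) 4\right) = - 2 \left(2 + \left(9 + 16\right) 4\right) = - 2 \left(2 + 25 \cdot 4\right) = - 2 \left(2 + 100\right) = \left(-2\right) 102 = -204$)
$\left(f{\left(56 \right)} + B\right) + Q{\left(-2 \right)} = \left(\left(5 + 56\right)^{2} - 204\right) + \frac{49}{-2} = \left(61^{2} - 204\right) + 49 \left(- \frac{1}{2}\right) = \left(3721 - 204\right) - \frac{49}{2} = 3517 - \frac{49}{2} = \frac{6985}{2}$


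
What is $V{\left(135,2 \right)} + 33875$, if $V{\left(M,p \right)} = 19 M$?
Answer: $36440$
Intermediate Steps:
$V{\left(135,2 \right)} + 33875 = 19 \cdot 135 + 33875 = 2565 + 33875 = 36440$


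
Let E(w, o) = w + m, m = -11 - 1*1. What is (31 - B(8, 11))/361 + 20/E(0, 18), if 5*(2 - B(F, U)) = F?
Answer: -8566/5415 ≈ -1.5819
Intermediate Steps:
m = -12 (m = -11 - 1 = -12)
B(F, U) = 2 - F/5
E(w, o) = -12 + w (E(w, o) = w - 12 = -12 + w)
(31 - B(8, 11))/361 + 20/E(0, 18) = (31 - (2 - ⅕*8))/361 + 20/(-12 + 0) = (31 - (2 - 8/5))*(1/361) + 20/(-12) = (31 - 1*⅖)*(1/361) + 20*(-1/12) = (31 - ⅖)*(1/361) - 5/3 = (153/5)*(1/361) - 5/3 = 153/1805 - 5/3 = -8566/5415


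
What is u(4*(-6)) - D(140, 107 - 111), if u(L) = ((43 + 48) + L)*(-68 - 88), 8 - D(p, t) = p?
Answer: -10320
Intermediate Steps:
D(p, t) = 8 - p
u(L) = -14196 - 156*L (u(L) = (91 + L)*(-156) = -14196 - 156*L)
u(4*(-6)) - D(140, 107 - 111) = (-14196 - 624*(-6)) - (8 - 1*140) = (-14196 - 156*(-24)) - (8 - 140) = (-14196 + 3744) - 1*(-132) = -10452 + 132 = -10320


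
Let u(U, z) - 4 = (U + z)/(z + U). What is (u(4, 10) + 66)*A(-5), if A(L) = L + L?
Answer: -710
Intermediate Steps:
A(L) = 2*L
u(U, z) = 5 (u(U, z) = 4 + (U + z)/(z + U) = 4 + (U + z)/(U + z) = 4 + 1 = 5)
(u(4, 10) + 66)*A(-5) = (5 + 66)*(2*(-5)) = 71*(-10) = -710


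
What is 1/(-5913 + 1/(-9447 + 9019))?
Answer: -428/2530765 ≈ -0.00016912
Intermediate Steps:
1/(-5913 + 1/(-9447 + 9019)) = 1/(-5913 + 1/(-428)) = 1/(-5913 - 1/428) = 1/(-2530765/428) = -428/2530765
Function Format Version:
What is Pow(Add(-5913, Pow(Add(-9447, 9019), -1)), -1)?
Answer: Rational(-428, 2530765) ≈ -0.00016912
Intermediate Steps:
Pow(Add(-5913, Pow(Add(-9447, 9019), -1)), -1) = Pow(Add(-5913, Pow(-428, -1)), -1) = Pow(Add(-5913, Rational(-1, 428)), -1) = Pow(Rational(-2530765, 428), -1) = Rational(-428, 2530765)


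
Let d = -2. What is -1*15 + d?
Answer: -17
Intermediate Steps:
-1*15 + d = -1*15 - 2 = -15 - 2 = -17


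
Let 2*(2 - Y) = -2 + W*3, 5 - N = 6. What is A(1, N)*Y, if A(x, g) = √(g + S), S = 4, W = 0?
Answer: 3*√3 ≈ 5.1962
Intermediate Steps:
N = -1 (N = 5 - 1*6 = 5 - 6 = -1)
A(x, g) = √(4 + g) (A(x, g) = √(g + 4) = √(4 + g))
Y = 3 (Y = 2 - (-2 + 0*3)/2 = 2 - (-2 + 0)/2 = 2 - ½*(-2) = 2 + 1 = 3)
A(1, N)*Y = √(4 - 1)*3 = √3*3 = 3*√3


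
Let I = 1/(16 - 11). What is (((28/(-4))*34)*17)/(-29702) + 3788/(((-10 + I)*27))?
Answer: -278601511/19647873 ≈ -14.180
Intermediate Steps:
I = 1/5 ≈ 0.20000
(((28/(-4))*34)*17)/(-29702) + 3788/(((-10 + I)*27)) = (((28/(-4))*34)*17)/(-29702) + 3788/(((-10 + 1/5)*27)) = (((28*(-1/4))*34)*17)*(-1/29702) + 3788/((-49/5*27)) = (-7*34*17)*(-1/29702) + 3788/(-1323/5) = -238*17*(-1/29702) + 3788*(-5/1323) = -4046*(-1/29702) - 18940/1323 = 2023/14851 - 18940/1323 = -278601511/19647873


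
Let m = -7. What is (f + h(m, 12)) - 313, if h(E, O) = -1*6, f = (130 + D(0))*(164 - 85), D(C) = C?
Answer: 9951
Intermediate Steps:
f = 10270 (f = (130 + 0)*(164 - 85) = 130*79 = 10270)
h(E, O) = -6
(f + h(m, 12)) - 313 = (10270 - 6) - 313 = 10264 - 313 = 9951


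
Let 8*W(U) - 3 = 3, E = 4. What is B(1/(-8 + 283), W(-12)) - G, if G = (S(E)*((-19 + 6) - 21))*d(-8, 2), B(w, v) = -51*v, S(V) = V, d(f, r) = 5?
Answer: 2567/4 ≈ 641.75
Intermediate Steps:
W(U) = ¾ (W(U) = 3/8 + (⅛)*3 = 3/8 + 3/8 = ¾)
G = -680 (G = (4*((-19 + 6) - 21))*5 = (4*(-13 - 21))*5 = (4*(-34))*5 = -136*5 = -680)
B(1/(-8 + 283), W(-12)) - G = -51*¾ - 1*(-680) = -153/4 + 680 = 2567/4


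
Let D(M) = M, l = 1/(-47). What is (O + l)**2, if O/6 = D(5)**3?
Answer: 1242492001/2209 ≈ 5.6247e+5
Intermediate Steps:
l = -1/47 ≈ -0.021277
O = 750 (O = 6*5**3 = 6*125 = 750)
(O + l)**2 = (750 - 1/47)**2 = (35249/47)**2 = 1242492001/2209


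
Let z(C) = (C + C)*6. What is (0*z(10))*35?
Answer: 0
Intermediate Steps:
z(C) = 12*C (z(C) = (2*C)*6 = 12*C)
(0*z(10))*35 = (0*(12*10))*35 = (0*120)*35 = 0*35 = 0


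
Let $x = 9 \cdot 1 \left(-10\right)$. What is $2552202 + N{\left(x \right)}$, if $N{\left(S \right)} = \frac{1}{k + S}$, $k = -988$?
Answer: $\frac{2751273755}{1078} \approx 2.5522 \cdot 10^{6}$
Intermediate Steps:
$x = -90$ ($x = 9 \left(-10\right) = -90$)
$N{\left(S \right)} = \frac{1}{-988 + S}$
$2552202 + N{\left(x \right)} = 2552202 + \frac{1}{-988 - 90} = 2552202 + \frac{1}{-1078} = 2552202 - \frac{1}{1078} = \frac{2751273755}{1078}$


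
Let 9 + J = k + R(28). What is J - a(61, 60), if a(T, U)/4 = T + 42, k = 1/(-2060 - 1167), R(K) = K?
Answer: -1268212/3227 ≈ -393.00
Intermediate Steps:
k = -1/3227 (k = 1/(-3227) = -1/3227 ≈ -0.00030989)
a(T, U) = 168 + 4*T (a(T, U) = 4*(T + 42) = 4*(42 + T) = 168 + 4*T)
J = 61312/3227 (J = -9 + (-1/3227 + 28) = -9 + 90355/3227 = 61312/3227 ≈ 19.000)
J - a(61, 60) = 61312/3227 - (168 + 4*61) = 61312/3227 - (168 + 244) = 61312/3227 - 1*412 = 61312/3227 - 412 = -1268212/3227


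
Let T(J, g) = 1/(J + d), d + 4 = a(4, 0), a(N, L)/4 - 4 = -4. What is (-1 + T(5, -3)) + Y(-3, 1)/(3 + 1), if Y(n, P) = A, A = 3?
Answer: ¾ ≈ 0.75000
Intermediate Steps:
a(N, L) = 0 (a(N, L) = 16 + 4*(-4) = 16 - 16 = 0)
d = -4 (d = -4 + 0 = -4)
Y(n, P) = 3
T(J, g) = 1/(-4 + J) (T(J, g) = 1/(J - 4) = 1/(-4 + J))
(-1 + T(5, -3)) + Y(-3, 1)/(3 + 1) = (-1 + 1/(-4 + 5)) + 3/(3 + 1) = (-1 + 1/1) + 3/4 = (-1 + 1) + (¼)*3 = 0 + ¾ = ¾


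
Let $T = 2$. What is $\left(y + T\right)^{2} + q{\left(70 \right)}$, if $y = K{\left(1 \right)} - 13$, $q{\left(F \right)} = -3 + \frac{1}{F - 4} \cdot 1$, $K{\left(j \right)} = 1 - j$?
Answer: $\frac{7789}{66} \approx 118.02$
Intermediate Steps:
$q{\left(F \right)} = -3 + \frac{1}{-4 + F}$ ($q{\left(F \right)} = -3 + \frac{1}{-4 + F} 1 = -3 + \frac{1}{-4 + F}$)
$y = -13$ ($y = \left(1 - 1\right) - 13 = 0 - 13 = -13$)
$\left(y + T\right)^{2} + q{\left(70 \right)} = \left(-13 + 2\right)^{2} + \frac{13 - 210}{-4 + 70} = \left(-11\right)^{2} + \frac{13 - 210}{66} = 121 + \frac{1}{66} \left(-197\right) = 121 - \frac{197}{66} = \frac{7789}{66}$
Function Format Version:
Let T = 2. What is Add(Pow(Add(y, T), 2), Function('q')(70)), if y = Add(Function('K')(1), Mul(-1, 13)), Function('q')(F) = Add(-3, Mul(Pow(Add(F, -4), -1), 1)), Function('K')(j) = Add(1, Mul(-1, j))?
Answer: Rational(7789, 66) ≈ 118.02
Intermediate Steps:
Function('q')(F) = Add(-3, Pow(Add(-4, F), -1)) (Function('q')(F) = Add(-3, Mul(Pow(Add(-4, F), -1), 1)) = Add(-3, Pow(Add(-4, F), -1)))
y = -13 (y = Add(Add(1, Mul(-1, 1)), Mul(-1, 13)) = Add(Add(1, -1), -13) = Add(0, -13) = -13)
Add(Pow(Add(y, T), 2), Function('q')(70)) = Add(Pow(Add(-13, 2), 2), Mul(Pow(Add(-4, 70), -1), Add(13, Mul(-3, 70)))) = Add(Pow(-11, 2), Mul(Pow(66, -1), Add(13, -210))) = Add(121, Mul(Rational(1, 66), -197)) = Add(121, Rational(-197, 66)) = Rational(7789, 66)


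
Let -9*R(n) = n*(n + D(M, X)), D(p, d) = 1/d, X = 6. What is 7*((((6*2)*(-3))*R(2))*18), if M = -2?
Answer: 2184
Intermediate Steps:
R(n) = -n*(⅙ + n)/9 (R(n) = -n*(n + 1/6)/9 = -n*(n + ⅙)/9 = -n*(⅙ + n)/9)
7*((((6*2)*(-3))*R(2))*18) = 7*((((6*2)*(-3))*(-1/54*2*(1 + 6*2)))*18) = 7*(((12*(-3))*(-1/54*2*(1 + 12)))*18) = 7*(-(-2)*2*13/3*18) = 7*(-36*(-13/27)*18) = 7*((52/3)*18) = 7*312 = 2184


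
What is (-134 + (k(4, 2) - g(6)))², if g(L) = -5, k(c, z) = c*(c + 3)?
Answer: 10201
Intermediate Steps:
k(c, z) = c*(3 + c)
(-134 + (k(4, 2) - g(6)))² = (-134 + (4*(3 + 4) - 1*(-5)))² = (-134 + (4*7 + 5))² = (-134 + (28 + 5))² = (-134 + 33)² = (-101)² = 10201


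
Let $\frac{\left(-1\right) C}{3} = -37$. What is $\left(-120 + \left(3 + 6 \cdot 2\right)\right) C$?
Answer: $-11655$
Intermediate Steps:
$C = 111$ ($C = \left(-3\right) \left(-37\right) = 111$)
$\left(-120 + \left(3 + 6 \cdot 2\right)\right) C = \left(-120 + \left(3 + 6 \cdot 2\right)\right) 111 = \left(-120 + \left(3 + 12\right)\right) 111 = \left(-120 + 15\right) 111 = \left(-105\right) 111 = -11655$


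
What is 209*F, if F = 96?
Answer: 20064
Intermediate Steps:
209*F = 209*96 = 20064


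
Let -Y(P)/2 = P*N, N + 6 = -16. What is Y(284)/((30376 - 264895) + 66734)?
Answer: -12496/167785 ≈ -0.074476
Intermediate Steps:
N = -22 (N = -6 - 16 = -22)
Y(P) = 44*P (Y(P) = -2*P*(-22) = -(-44)*P = 44*P)
Y(284)/((30376 - 264895) + 66734) = (44*284)/((30376 - 264895) + 66734) = 12496/(-234519 + 66734) = 12496/(-167785) = 12496*(-1/167785) = -12496/167785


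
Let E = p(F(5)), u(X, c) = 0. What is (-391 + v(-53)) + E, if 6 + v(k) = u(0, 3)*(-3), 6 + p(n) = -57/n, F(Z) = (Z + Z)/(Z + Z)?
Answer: -460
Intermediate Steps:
F(Z) = 1 (F(Z) = (2*Z)/((2*Z)) = (2*Z)*(1/(2*Z)) = 1)
p(n) = -6 - 57/n
E = -63 (E = -6 - 57/1 = -6 - 57*1 = -6 - 57 = -63)
v(k) = -6 (v(k) = -6 + 0*(-3) = -6 + 0 = -6)
(-391 + v(-53)) + E = (-391 - 6) - 63 = -397 - 63 = -460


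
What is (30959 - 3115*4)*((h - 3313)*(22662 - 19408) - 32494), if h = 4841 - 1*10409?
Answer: -535199526732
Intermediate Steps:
h = -5568 (h = 4841 - 10409 = -5568)
(30959 - 3115*4)*((h - 3313)*(22662 - 19408) - 32494) = (30959 - 3115*4)*((-5568 - 3313)*(22662 - 19408) - 32494) = (30959 - 12460)*(-8881*3254 - 32494) = 18499*(-28898774 - 32494) = 18499*(-28931268) = -535199526732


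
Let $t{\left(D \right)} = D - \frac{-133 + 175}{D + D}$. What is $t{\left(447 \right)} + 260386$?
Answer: $\frac{38864110}{149} \approx 2.6083 \cdot 10^{5}$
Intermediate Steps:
$t{\left(D \right)} = D - \frac{21}{D}$ ($t{\left(D \right)} = D - \frac{42}{2 D} = D - 42 \frac{1}{2 D} = D - \frac{21}{D}$)
$t{\left(447 \right)} + 260386 = \left(447 - \frac{21}{447}\right) + 260386 = \left(447 - \frac{7}{149}\right) + 260386 = \frac{66596}{149} + 260386 = \frac{38864110}{149}$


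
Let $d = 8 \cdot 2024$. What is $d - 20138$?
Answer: $-3946$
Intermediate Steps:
$d = 16192$
$d - 20138 = 16192 - 20138 = -3946$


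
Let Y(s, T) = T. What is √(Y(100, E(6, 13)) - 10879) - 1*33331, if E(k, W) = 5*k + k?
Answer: -33331 + I*√10843 ≈ -33331.0 + 104.13*I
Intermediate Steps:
E(k, W) = 6*k
√(Y(100, E(6, 13)) - 10879) - 1*33331 = √(6*6 - 10879) - 1*33331 = √(36 - 10879) - 33331 = √(-10843) - 33331 = I*√10843 - 33331 = -33331 + I*√10843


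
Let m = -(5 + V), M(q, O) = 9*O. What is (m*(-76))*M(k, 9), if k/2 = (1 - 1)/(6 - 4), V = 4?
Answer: 55404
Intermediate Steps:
k = 0 (k = 2*((1 - 1)/(6 - 4)) = 2*(0/2) = 2*(0*(½)) = 2*0 = 0)
m = -9 (m = -(5 + 4) = -1*9 = -9)
(m*(-76))*M(k, 9) = (-9*(-76))*(9*9) = 684*81 = 55404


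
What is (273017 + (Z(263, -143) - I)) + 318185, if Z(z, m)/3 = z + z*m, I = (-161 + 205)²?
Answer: 477228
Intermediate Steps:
I = 1936 (I = 44² = 1936)
Z(z, m) = 3*z + 3*m*z (Z(z, m) = 3*(z + z*m) = 3*(z + m*z) = 3*z + 3*m*z)
(273017 + (Z(263, -143) - I)) + 318185 = (273017 + (3*263*(1 - 143) - 1*1936)) + 318185 = (273017 + (3*263*(-142) - 1936)) + 318185 = (273017 + (-112038 - 1936)) + 318185 = (273017 - 113974) + 318185 = 159043 + 318185 = 477228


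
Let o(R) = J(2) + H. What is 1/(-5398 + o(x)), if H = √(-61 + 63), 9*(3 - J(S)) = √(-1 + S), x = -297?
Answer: -218502/1178842487 - 81*√2/2357684974 ≈ -0.00018540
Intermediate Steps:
J(S) = 3 - √(-1 + S)/9
H = √2 ≈ 1.4142
o(R) = 26/9 + √2 (o(R) = (3 - √(-1 + 2)/9) + √2 = (3 - √1/9) + √2 = (3 - ⅑*1) + √2 = (3 - ⅑) + √2 = 26/9 + √2)
1/(-5398 + o(x)) = 1/(-5398 + (26/9 + √2)) = 1/(-48556/9 + √2)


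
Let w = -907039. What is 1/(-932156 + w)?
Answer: -1/1839195 ≈ -5.4372e-7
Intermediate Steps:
1/(-932156 + w) = 1/(-932156 - 907039) = 1/(-1839195) = -1/1839195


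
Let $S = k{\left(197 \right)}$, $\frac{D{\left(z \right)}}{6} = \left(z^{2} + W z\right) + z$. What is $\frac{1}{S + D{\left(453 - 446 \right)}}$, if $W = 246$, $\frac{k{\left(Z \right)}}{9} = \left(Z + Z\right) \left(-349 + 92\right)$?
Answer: $- \frac{1}{900654} \approx -1.1103 \cdot 10^{-6}$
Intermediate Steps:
$k{\left(Z \right)} = - 4626 Z$ ($k{\left(Z \right)} = 9 \left(Z + Z\right) \left(-349 + 92\right) = 9 \cdot 2 Z \left(-257\right) = 9 \left(- 514 Z\right) = - 4626 Z$)
$D{\left(z \right)} = 6 z^{2} + 1482 z$ ($D{\left(z \right)} = 6 \left(\left(z^{2} + 246 z\right) + z\right) = 6 \left(z^{2} + 247 z\right) = 6 z^{2} + 1482 z$)
$S = -911322$ ($S = \left(-4626\right) 197 = -911322$)
$\frac{1}{S + D{\left(453 - 446 \right)}} = \frac{1}{-911322 + 6 \left(453 - 446\right) \left(247 + \left(453 - 446\right)\right)} = \frac{1}{-911322 + 6 \cdot 7 \left(247 + 7\right)} = \frac{1}{-911322 + 6 \cdot 7 \cdot 254} = \frac{1}{-911322 + 10668} = \frac{1}{-900654} = - \frac{1}{900654}$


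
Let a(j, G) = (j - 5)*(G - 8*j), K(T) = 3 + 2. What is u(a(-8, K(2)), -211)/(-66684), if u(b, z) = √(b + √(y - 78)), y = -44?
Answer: -√(-897 + I*√122)/66684 ≈ -2.7652e-6 - 0.00044914*I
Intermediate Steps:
K(T) = 5
a(j, G) = (-5 + j)*(G - 8*j)
u(b, z) = √(b + I*√122) (u(b, z) = √(b + √(-44 - 78)) = √(b + √(-122)) = √(b + I*√122))
u(a(-8, K(2)), -211)/(-66684) = √((-8*(-8)² - 5*5 + 40*(-8) + 5*(-8)) + I*√122)/(-66684) = √((-8*64 - 25 - 320 - 40) + I*√122)*(-1/66684) = √((-512 - 25 - 320 - 40) + I*√122)*(-1/66684) = √(-897 + I*√122)*(-1/66684) = -√(-897 + I*√122)/66684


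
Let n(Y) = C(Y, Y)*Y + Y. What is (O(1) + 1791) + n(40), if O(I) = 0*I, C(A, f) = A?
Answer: 3431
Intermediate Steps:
O(I) = 0
n(Y) = Y + Y**2 (n(Y) = Y*Y + Y = Y**2 + Y = Y + Y**2)
(O(1) + 1791) + n(40) = (0 + 1791) + 40*(1 + 40) = 1791 + 40*41 = 1791 + 1640 = 3431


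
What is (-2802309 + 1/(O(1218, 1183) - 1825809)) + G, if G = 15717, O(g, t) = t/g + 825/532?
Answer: -235482704228468268/84505627027 ≈ -2.7866e+6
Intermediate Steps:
O(g, t) = 825/532 + t/g (O(g, t) = t/g + 825*(1/532) = t/g + 825/532 = 825/532 + t/g)
(-2802309 + 1/(O(1218, 1183) - 1825809)) + G = (-2802309 + 1/((825/532 + 1183/1218) - 1825809)) + 15717 = (-2802309 + 1/((825/532 + 1183*(1/1218)) - 1825809)) + 15717 = (-2802309 + 1/((825/532 + 169/174) - 1825809)) + 15717 = (-2802309 + 1/(116729/46284 - 1825809)) + 15717 = (-2802309 + 1/(-84505627027/46284)) + 15717 = (-2802309 - 46284/84505627027) + 15717 = -236810879168451627/84505627027 + 15717 = -235482704228468268/84505627027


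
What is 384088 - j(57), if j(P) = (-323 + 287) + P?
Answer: 384067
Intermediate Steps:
j(P) = -36 + P
384088 - j(57) = 384088 - (-36 + 57) = 384088 - 1*21 = 384088 - 21 = 384067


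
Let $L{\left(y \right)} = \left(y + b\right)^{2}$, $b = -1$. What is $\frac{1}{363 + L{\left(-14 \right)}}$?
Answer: $\frac{1}{588} \approx 0.0017007$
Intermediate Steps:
$L{\left(y \right)} = \left(-1 + y\right)^{2}$ ($L{\left(y \right)} = \left(y - 1\right)^{2} = \left(-1 + y\right)^{2}$)
$\frac{1}{363 + L{\left(-14 \right)}} = \frac{1}{363 + \left(-1 - 14\right)^{2}} = \frac{1}{363 + \left(-15\right)^{2}} = \frac{1}{363 + 225} = \frac{1}{588}$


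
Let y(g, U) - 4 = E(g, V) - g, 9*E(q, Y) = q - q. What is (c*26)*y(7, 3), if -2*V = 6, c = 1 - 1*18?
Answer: 1326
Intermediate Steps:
c = -17 (c = 1 - 18 = -17)
V = -3 (V = -½*6 = -3)
E(q, Y) = 0 (E(q, Y) = (q - q)/9 = (⅑)*0 = 0)
y(g, U) = 4 - g (y(g, U) = 4 + (0 - g) = 4 - g)
(c*26)*y(7, 3) = (-17*26)*(4 - 1*7) = -442*(4 - 7) = -442*(-3) = 1326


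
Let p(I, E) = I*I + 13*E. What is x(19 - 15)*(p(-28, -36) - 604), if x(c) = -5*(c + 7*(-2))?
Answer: -14400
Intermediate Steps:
p(I, E) = I**2 + 13*E
x(c) = 70 - 5*c (x(c) = -5*(c - 14) = -5*(-14 + c) = 70 - 5*c)
x(19 - 15)*(p(-28, -36) - 604) = (70 - 5*(19 - 15))*(((-28)**2 + 13*(-36)) - 604) = (70 - 5*4)*((784 - 468) - 604) = (70 - 20)*(316 - 604) = 50*(-288) = -14400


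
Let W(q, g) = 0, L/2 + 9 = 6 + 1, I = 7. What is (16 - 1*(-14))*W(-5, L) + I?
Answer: 7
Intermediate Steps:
L = -4 (L = -18 + 2*(6 + 1) = -18 + 2*7 = -18 + 14 = -4)
(16 - 1*(-14))*W(-5, L) + I = (16 - 1*(-14))*0 + 7 = (16 + 14)*0 + 7 = 30*0 + 7 = 0 + 7 = 7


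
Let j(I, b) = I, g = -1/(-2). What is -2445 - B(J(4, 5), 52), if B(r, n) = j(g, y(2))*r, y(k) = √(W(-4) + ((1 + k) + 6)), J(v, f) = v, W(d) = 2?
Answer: -2447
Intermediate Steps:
g = ½ (g = -1*(-½) = ½ ≈ 0.50000)
y(k) = √(9 + k) (y(k) = √(2 + ((1 + k) + 6)) = √(2 + (7 + k)) = √(9 + k))
B(r, n) = r/2
-2445 - B(J(4, 5), 52) = -2445 - 4/2 = -2445 - 1*2 = -2445 - 2 = -2447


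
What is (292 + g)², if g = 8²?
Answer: 126736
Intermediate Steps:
g = 64
(292 + g)² = (292 + 64)² = 356² = 126736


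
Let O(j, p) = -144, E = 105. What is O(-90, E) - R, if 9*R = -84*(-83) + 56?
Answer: -8324/9 ≈ -924.89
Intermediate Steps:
R = 7028/9 (R = (-84*(-83) + 56)/9 = (6972 + 56)/9 = (⅑)*7028 = 7028/9 ≈ 780.89)
O(-90, E) - R = -144 - 1*7028/9 = -144 - 7028/9 = -8324/9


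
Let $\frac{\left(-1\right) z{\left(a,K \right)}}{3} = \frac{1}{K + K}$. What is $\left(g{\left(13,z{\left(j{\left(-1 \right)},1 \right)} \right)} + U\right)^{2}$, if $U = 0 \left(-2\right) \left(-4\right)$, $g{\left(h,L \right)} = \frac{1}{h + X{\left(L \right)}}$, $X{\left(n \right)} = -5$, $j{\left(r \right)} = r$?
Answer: $\frac{1}{64} \approx 0.015625$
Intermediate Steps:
$z{\left(a,K \right)} = - \frac{3}{2 K}$ ($z{\left(a,K \right)} = - \frac{3}{K + K} = - \frac{3}{2 K}$)
$g{\left(h,L \right)} = \frac{1}{-5 + h}$ ($g{\left(h,L \right)} = \frac{1}{h - 5} = \frac{1}{-5 + h}$)
$U = 0$ ($U = 0 \left(-4\right) = 0$)
$\left(g{\left(13,z{\left(j{\left(-1 \right)},1 \right)} \right)} + U\right)^{2} = \left(\frac{1}{-5 + 13} + 0\right)^{2} = \left(\frac{1}{8} + 0\right)^{2} = \left(\frac{1}{8}\right)^{2} = \frac{1}{64}$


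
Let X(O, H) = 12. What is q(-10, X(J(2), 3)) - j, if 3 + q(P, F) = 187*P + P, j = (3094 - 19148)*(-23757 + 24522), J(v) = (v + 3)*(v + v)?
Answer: 12279427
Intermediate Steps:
J(v) = 2*v*(3 + v) (J(v) = (3 + v)*(2*v) = 2*v*(3 + v))
j = -12281310 (j = -16054*765 = -12281310)
q(P, F) = -3 + 188*P (q(P, F) = -3 + (187*P + P) = -3 + 188*P)
q(-10, X(J(2), 3)) - j = (-3 + 188*(-10)) - 1*(-12281310) = (-3 - 1880) + 12281310 = -1883 + 12281310 = 12279427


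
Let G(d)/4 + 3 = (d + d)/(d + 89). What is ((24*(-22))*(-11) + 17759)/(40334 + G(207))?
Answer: 871979/1492121 ≈ 0.58439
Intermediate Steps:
G(d) = -12 + 8*d/(89 + d) (G(d) = -12 + 4*((d + d)/(d + 89)) = -12 + 4*((2*d)/(89 + d)) = -12 + 4*(2*d/(89 + d)) = -12 + 8*d/(89 + d))
((24*(-22))*(-11) + 17759)/(40334 + G(207)) = ((24*(-22))*(-11) + 17759)/(40334 + 4*(-267 - 1*207)/(89 + 207)) = (-528*(-11) + 17759)/(40334 + 4*(-267 - 207)/296) = (5808 + 17759)/(40334 + 4*(1/296)*(-474)) = 23567/(40334 - 237/37) = 23567/(1492121/37) = 23567*(37/1492121) = 871979/1492121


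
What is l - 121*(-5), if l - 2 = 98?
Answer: 705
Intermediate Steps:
l = 100 (l = 2 + 98 = 100)
l - 121*(-5) = 100 - 121*(-5) = 100 + 605 = 705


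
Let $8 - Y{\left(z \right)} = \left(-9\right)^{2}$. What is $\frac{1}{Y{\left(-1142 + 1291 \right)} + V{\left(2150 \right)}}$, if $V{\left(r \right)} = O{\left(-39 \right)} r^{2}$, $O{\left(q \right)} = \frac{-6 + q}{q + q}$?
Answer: $\frac{13}{34667801} \approx 3.7499 \cdot 10^{-7}$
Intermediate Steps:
$O{\left(q \right)} = \frac{-6 + q}{2 q}$
$Y{\left(z \right)} = -73$ ($Y{\left(z \right)} = 8 - \left(-9\right)^{2} = 8 - 81 = -73$)
$V{\left(r \right)} = \frac{15 r^{2}}{26}$ ($V{\left(r \right)} = \frac{-6 - 39}{2 \left(-39\right)} r^{2} = \frac{1}{2} \left(- \frac{1}{39}\right) \left(-45\right) r^{2} = \frac{15 r^{2}}{26}$)
$\frac{1}{Y{\left(-1142 + 1291 \right)} + V{\left(2150 \right)}} = \frac{1}{-73 + \frac{15 \cdot 2150^{2}}{26}} = \frac{1}{-73 + \frac{15}{26} \cdot 4622500} = \frac{1}{-73 + \frac{34668750}{13}} = \frac{1}{\frac{34667801}{13}} = \frac{13}{34667801}$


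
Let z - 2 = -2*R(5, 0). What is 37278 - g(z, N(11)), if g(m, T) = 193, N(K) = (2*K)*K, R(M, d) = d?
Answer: 37085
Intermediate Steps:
z = 2 (z = 2 - 2*0 = 2 + 0 = 2)
N(K) = 2*K²
37278 - g(z, N(11)) = 37278 - 1*193 = 37278 - 193 = 37085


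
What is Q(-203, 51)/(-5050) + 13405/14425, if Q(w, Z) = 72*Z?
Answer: 294533/1456925 ≈ 0.20216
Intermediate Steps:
Q(-203, 51)/(-5050) + 13405/14425 = (72*51)/(-5050) + 13405/14425 = 3672*(-1/5050) + 13405*(1/14425) = -1836/2525 + 2681/2885 = 294533/1456925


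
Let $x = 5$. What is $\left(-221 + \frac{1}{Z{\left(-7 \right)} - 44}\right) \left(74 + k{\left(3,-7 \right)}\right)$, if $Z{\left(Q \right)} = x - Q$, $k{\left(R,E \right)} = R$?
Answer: $- \frac{544621}{32} \approx -17019.0$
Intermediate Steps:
$Z{\left(Q \right)} = 5 - Q$
$\left(-221 + \frac{1}{Z{\left(-7 \right)} - 44}\right) \left(74 + k{\left(3,-7 \right)}\right) = \left(-221 + \frac{1}{\left(5 - -7\right) - 44}\right) \left(74 + 3\right) = \left(-221 + \frac{1}{\left(5 + 7\right) - 44}\right) 77 = \left(-221 + \frac{1}{12 - 44}\right) 77 = \left(-221 + \frac{1}{-32}\right) 77 = \left(-221 - \frac{1}{32}\right) 77 = \left(- \frac{7073}{32}\right) 77 = - \frac{544621}{32}$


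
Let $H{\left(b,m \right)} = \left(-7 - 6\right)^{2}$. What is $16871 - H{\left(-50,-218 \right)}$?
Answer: $16702$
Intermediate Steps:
$H{\left(b,m \right)} = 169$ ($H{\left(b,m \right)} = \left(-13\right)^{2} = 169$)
$16871 - H{\left(-50,-218 \right)} = 16871 - 169 = 16702$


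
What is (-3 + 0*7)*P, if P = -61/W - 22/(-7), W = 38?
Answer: -1227/266 ≈ -4.6128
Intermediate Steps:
P = 409/266 (P = -61/38 - 22/(-7) = -61*1/38 - 22*(-⅐) = -61/38 + 22/7 = 409/266 ≈ 1.5376)
(-3 + 0*7)*P = (-3 + 0*7)*(409/266) = (-3 + 0)*(409/266) = -3*409/266 = -1227/266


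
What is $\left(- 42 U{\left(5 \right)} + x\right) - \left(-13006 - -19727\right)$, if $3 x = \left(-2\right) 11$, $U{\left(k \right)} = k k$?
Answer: $- \frac{23335}{3} \approx -7778.3$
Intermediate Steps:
$U{\left(k \right)} = k^{2}$
$x = - \frac{22}{3}$ ($x = \frac{\left(-2\right) 11}{3} = \frac{1}{3} \left(-22\right) = - \frac{22}{3} \approx -7.3333$)
$\left(- 42 U{\left(5 \right)} + x\right) - \left(-13006 - -19727\right) = \left(- 42 \cdot 5^{2} - \frac{22}{3}\right) - \left(-13006 - -19727\right) = \left(\left(-42\right) 25 - \frac{22}{3}\right) - \left(-13006 + 19727\right) = \left(-1050 - \frac{22}{3}\right) - 6721 = - \frac{3172}{3} - 6721 = - \frac{23335}{3}$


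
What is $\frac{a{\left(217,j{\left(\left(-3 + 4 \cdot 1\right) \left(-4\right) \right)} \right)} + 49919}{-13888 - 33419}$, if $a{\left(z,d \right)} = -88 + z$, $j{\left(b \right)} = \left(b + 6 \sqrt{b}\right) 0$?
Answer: $- \frac{50048}{47307} \approx -1.0579$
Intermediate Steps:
$j{\left(b \right)} = 0$
$\frac{a{\left(217,j{\left(\left(-3 + 4 \cdot 1\right) \left(-4\right) \right)} \right)} + 49919}{-13888 - 33419} = \frac{\left(-88 + 217\right) + 49919}{-13888 - 33419} = \frac{129 + 49919}{-47307} = 50048 \left(- \frac{1}{47307}\right) = - \frac{50048}{47307}$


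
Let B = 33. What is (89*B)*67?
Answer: 196779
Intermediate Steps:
(89*B)*67 = (89*33)*67 = 2937*67 = 196779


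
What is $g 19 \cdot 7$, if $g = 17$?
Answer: $2261$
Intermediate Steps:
$g 19 \cdot 7 = 17 \cdot 19 \cdot 7 = 323 \cdot 7 = 2261$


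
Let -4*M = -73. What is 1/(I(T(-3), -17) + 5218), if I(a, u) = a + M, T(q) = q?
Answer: 4/20933 ≈ 0.00019109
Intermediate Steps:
M = 73/4 (M = -1/4*(-73) = 73/4 ≈ 18.250)
I(a, u) = 73/4 + a (I(a, u) = a + 73/4 = 73/4 + a)
1/(I(T(-3), -17) + 5218) = 1/((73/4 - 3) + 5218) = 1/(61/4 + 5218) = 1/(20933/4) = 4/20933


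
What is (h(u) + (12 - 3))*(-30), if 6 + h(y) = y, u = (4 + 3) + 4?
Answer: -420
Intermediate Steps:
u = 11 (u = 7 + 4 = 11)
h(y) = -6 + y
(h(u) + (12 - 3))*(-30) = ((-6 + 11) + (12 - 3))*(-30) = (5 + 9)*(-30) = 14*(-30) = -420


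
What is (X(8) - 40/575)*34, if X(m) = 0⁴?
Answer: -272/115 ≈ -2.3652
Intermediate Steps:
X(m) = 0
(X(8) - 40/575)*34 = (0 - 40/575)*34 = (0 - 1*8/115)*34 = (0 - 8/115)*34 = -8/115*34 = -272/115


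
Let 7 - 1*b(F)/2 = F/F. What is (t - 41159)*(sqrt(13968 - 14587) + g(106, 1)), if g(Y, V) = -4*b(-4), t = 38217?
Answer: 141216 - 2942*I*sqrt(619) ≈ 1.4122e+5 - 73196.0*I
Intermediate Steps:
b(F) = 12 (b(F) = 14 - 2*F/F = 14 - 2*1 = 14 - 2 = 12)
g(Y, V) = -48 (g(Y, V) = -4*12 = -48)
(t - 41159)*(sqrt(13968 - 14587) + g(106, 1)) = (38217 - 41159)*(sqrt(13968 - 14587) - 48) = -2942*(sqrt(-619) - 48) = -2942*(I*sqrt(619) - 48) = -2942*(-48 + I*sqrt(619)) = 141216 - 2942*I*sqrt(619)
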